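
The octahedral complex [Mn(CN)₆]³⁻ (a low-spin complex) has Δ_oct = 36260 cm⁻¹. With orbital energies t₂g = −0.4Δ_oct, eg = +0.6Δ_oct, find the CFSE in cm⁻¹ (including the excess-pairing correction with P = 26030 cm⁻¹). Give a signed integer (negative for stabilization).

Each CN⁻ contributes -1; 6 × (-1) = -6. With overall charge -3, Mn is in the +3 oxidation state.
Group 7 minus oxidation state +3 gives a d⁴ configuration for Mn³⁺.
Electron filling gives t₂g⁴ eg⁰.
The orbital stabilization is -1.6Δ_oct = -1.6 × 36260 = -58016 cm⁻¹.
High-spin d⁴ would be t₂g³ eg¹ with 0 pairs; low-spin has 1, so 1 excess pair costs +1P = +26030 cm⁻¹.
Overall CFSE = -58016 + 26030 = -31986 cm⁻¹.

-31986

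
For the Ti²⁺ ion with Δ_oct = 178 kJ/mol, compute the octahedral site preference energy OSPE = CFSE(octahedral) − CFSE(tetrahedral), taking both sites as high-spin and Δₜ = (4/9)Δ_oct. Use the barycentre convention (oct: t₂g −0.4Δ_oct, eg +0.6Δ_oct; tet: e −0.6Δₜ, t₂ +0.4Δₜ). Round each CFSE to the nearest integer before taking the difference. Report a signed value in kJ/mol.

-47

Group 4 minus oxidation state +2 gives a d² configuration for Ti²⁺.
Octahedral high-spin t₂g² eg⁰: CFSE = -0.8 × 178 = -142 kJ/mol.
Tetrahedral e² t₂⁰ gives -1.2Δₜ = -1.2 × (4/9) × 178 = -95 kJ/mol.
OSPE = CFSE(oct) − CFSE(tet) = -142 − (-95) = -47 kJ/mol.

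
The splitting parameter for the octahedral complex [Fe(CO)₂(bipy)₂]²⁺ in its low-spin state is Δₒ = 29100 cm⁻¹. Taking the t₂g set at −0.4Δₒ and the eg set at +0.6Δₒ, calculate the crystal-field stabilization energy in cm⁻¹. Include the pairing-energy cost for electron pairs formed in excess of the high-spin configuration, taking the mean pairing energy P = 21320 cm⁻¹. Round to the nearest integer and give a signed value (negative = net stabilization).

-27200

Ligand charges: 2×(+0) from CO and 2×(+0) from bipy sum to +0; with overall charge +2, Fe is +2.
Fe²⁺: group 8, so d-count = 8 − 2 = 6.
Electron filling gives t₂g⁶ eg⁰.
The orbital stabilization is -2.4Δₒ = -2.4 × 29100 = -69840 cm⁻¹.
High-spin d⁶ would be t₂g⁴ eg² with 1 pair; low-spin has 3, so 2 excess pairs cost +2P = +42640 cm⁻¹.
Net CFSE = -69840 + 42640 = -27200 cm⁻¹.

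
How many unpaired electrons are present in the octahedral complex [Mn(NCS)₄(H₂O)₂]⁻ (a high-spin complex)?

4

Ligand charges: 4×(-1) from NCS⁻ and 2×(+0) from H₂O sum to -4; with overall charge -1, Mn is +3.
Mn sits in group 7; removing 3 electrons leaves Mn³⁺ with 7 − 3 = 4 d electrons.
Configuration: t₂g³ eg¹, giving 4 unpaired electrons.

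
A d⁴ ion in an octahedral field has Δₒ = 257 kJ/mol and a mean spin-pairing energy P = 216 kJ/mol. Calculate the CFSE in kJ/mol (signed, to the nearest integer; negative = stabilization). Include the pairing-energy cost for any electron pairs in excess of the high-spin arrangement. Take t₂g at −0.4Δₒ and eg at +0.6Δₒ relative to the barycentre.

Since Δₒ = 257 kJ/mol > P = 216 kJ/mol, the complex adopts the low-spin configuration.
Filling d⁴ accordingly: t₂g⁴ eg⁰.
Orbital CFSE = -1.6Δₒ = -1.6 × 257 = -411 kJ/mol.
Excess pairs vs high-spin: 1 − 0 = 1; pairing cost = +216 kJ/mol.
Net CFSE = -411 + 216 = -195 kJ/mol.

-195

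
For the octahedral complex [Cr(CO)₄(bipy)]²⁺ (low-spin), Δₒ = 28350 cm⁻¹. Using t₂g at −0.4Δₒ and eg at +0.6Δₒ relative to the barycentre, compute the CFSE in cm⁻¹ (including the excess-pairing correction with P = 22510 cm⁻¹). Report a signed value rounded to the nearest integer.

-22850

Ligand charges: 4×(+0) from CO and 1×(+0) from bipy sum to +0; with overall charge +2, Cr is +2.
Cr²⁺: group 6, so d-count = 6 − 2 = 4.
Configuration: t₂g⁴ eg⁰.
Orbital CFSE = 4(-0.4) + 0(0.6) = -1.6Δₒ = -1.6 × 28350 = -45360 cm⁻¹.
Pairing penalty: 1 pair vs 0 in the high-spin reference → 1 extra × P = 22510 cm⁻¹.
Overall CFSE = -45360 + 22510 = -22850 cm⁻¹.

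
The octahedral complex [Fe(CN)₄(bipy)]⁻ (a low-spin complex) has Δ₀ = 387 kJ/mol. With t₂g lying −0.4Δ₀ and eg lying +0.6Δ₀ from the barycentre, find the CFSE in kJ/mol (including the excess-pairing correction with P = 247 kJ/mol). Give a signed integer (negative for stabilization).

Ligand charges: 4×(-1) from CN⁻ and 1×(+0) from bipy sum to -4; with overall charge -1, Fe is +3.
Group 8 minus oxidation state +3 gives a d⁵ configuration for Fe³⁺.
The d⁵ electrons fill as t₂g⁵ eg⁰.
The orbital stabilization is -2.0Δ₀ = -2.0 × 387 = -774 kJ/mol.
High-spin d⁵ would be t₂g³ eg² with 0 pairs; low-spin has 2, so 2 excess pairs cost +2P = +494 kJ/mol.
Overall CFSE = -774 + 494 = -280 kJ/mol.

-280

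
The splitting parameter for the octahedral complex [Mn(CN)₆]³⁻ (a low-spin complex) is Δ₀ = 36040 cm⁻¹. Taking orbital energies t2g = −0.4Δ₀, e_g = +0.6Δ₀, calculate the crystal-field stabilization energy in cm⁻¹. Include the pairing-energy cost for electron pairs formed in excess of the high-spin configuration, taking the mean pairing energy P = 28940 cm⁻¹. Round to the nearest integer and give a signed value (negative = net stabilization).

-28724

Each CN⁻ contributes -1; 6 × (-1) = -6. With overall charge -3, Mn is in the +3 oxidation state.
Mn sits in group 7; removing 3 electrons leaves Mn³⁺ with 7 − 3 = 4 d electrons.
The d⁴ electrons fill as t2g^4 e_g^0.
Orbital CFSE = 4(-0.4) + 0(0.6) = -1.6Δ₀ = -1.6 × 36040 = -57664 cm⁻¹.
Pairing penalty: 1 pair vs 0 in the high-spin reference → 1 extra × P = 28940 cm⁻¹.
Net CFSE = -57664 + 28940 = -28724 cm⁻¹.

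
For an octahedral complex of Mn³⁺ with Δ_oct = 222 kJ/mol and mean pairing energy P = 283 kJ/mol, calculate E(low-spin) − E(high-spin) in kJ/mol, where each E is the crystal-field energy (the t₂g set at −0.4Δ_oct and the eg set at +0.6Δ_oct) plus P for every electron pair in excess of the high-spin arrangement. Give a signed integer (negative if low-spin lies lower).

61

Group 7 minus oxidation state +3 gives a d⁴ configuration for Mn³⁺.
High-spin d⁴ fills as t₂g³ eg¹ with CFSE 3(−0.4) + 1(+0.6) = -0.6Δ_oct = -133 kJ/mol.
Low-spin t₂g⁴ eg⁰ gives -1.6Δ_oct = -355 kJ/mol, but forming 1 extra pair costs 1P = 283 kJ/mol, so E(LS) = -355 + 283 = -72 kJ/mol.
E(LS) − E(HS) = -72 − (-133) = 61 kJ/mol.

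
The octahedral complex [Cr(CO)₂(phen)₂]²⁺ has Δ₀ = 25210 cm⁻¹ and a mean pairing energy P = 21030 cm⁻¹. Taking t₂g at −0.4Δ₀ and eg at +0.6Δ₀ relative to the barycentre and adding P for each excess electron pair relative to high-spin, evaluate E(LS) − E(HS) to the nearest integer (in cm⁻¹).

Ligand charges: 2×(+0) from CO and 2×(+0) from phen sum to +0; with overall charge +2, Cr is +2.
Cr sits in group 6; removing 2 electrons leaves Cr²⁺ with 6 − 2 = 4 d electrons.
High-spin: t₂g³ eg¹, CFSE = -0.6Δ₀ = -15126 cm⁻¹.
Low-spin: t₂g⁴ eg⁰, orbital CFSE = -1.6Δ₀ = -40336 cm⁻¹; plus 1 excess pair × P = +21030 cm⁻¹; total -19306 cm⁻¹.
E(LS) − E(HS) = -19306 − (-15126) = -4180 cm⁻¹.

-4180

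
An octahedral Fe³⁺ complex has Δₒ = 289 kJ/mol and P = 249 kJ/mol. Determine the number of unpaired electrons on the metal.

1

Group 8 minus oxidation state +3 gives a d⁵ configuration for Fe³⁺.
Δₒ > P, so pairing is preferred: the ground state is low-spin.
That gives t2g^5 e_g^0.
Unpaired electrons: 1.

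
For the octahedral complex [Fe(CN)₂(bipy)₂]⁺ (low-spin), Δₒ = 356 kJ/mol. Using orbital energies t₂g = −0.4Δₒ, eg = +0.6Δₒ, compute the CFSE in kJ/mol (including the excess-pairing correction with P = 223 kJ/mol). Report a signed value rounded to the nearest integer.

-266

Ligand charges: 2×(-1) from CN⁻ and 2×(+0) from bipy sum to -2; with overall charge +1, Fe is +3.
Fe is in group 8, so Fe³⁺ is d⁵ (8 − 3 = 5).
The d⁵ electrons fill as t₂g⁵ eg⁰.
CFSE(orbital) = 5×(-0.4Δₒ) + 0×(0.6Δₒ) = -2.0Δₒ; with Δₒ = 356 kJ/mol that is -712 kJ/mol.
High-spin d⁵ would be t₂g³ eg² with 0 pairs; low-spin has 2, so 2 excess pairs cost +2P = +446 kJ/mol.
Overall CFSE = -712 + 446 = -266 kJ/mol.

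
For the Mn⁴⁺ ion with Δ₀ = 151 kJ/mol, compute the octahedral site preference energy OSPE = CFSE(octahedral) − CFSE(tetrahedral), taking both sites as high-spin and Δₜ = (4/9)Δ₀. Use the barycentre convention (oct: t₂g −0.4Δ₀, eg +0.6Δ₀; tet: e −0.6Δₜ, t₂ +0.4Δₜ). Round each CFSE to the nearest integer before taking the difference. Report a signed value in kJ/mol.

Mn is in group 7, so Mn⁴⁺ is d³ (7 − 4 = 3).
Octahedral high-spin t₂g³ eg⁰: CFSE = -1.2 × 151 = -181 kJ/mol.
Tetrahedral e² t₂¹ gives -0.8Δₜ = -0.8 × (4/9) × 151 = -54 kJ/mol.
Subtracting, OSPE = -181 − (-54) = -127 kJ/mol.

-127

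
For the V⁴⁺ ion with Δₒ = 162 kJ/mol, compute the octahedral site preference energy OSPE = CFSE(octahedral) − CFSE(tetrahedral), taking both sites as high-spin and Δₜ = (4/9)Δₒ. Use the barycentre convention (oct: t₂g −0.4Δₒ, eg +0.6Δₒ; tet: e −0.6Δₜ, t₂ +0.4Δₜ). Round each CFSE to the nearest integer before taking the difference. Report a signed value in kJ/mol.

V⁴⁺: group 5, so d-count = 5 − 4 = 1.
Octahedral high-spin t2g^1 e_g^0: CFSE = -0.4 × 162 = -65 kJ/mol.
In a tetrahedral site the filling is e^1 t2^0: CFSE(tet) = -0.6Δₜ = -0.6 × (4/9)(162) = -43 kJ/mol.
OSPE = -65 − (-43) = -22 kJ/mol.

-22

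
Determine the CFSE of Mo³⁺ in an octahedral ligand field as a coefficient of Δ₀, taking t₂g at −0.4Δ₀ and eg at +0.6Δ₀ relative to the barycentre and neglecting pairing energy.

-1.2 Δ₀

Mo sits in group 6; removing 3 electrons leaves Mo³⁺ with 6 − 3 = 3 d electrons.
Configuration: t₂g³ eg⁰.
CFSE = 3(-0.4Δ₀) + 0(0.6Δ₀) = -1.2Δ₀ + 0.0Δ₀ = -1.2Δ₀.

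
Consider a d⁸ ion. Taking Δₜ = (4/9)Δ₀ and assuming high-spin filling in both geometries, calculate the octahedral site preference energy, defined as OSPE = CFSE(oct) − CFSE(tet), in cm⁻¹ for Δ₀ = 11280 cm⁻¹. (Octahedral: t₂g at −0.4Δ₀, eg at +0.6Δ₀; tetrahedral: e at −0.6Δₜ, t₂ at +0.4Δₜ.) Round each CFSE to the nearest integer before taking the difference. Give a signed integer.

Octahedral high-spin t2g^6 e_g^2: CFSE = -1.2 × 11280 = -13536 cm⁻¹.
Tetrahedral: e^4 t2^4, CFSE = 4(−0.6) + 4(+0.4) = -0.8Δₜ = -0.8 × (4/9) × 11280 = -4011 cm⁻¹.
OSPE = -13536 − (-4011) = -9525 cm⁻¹.

-9525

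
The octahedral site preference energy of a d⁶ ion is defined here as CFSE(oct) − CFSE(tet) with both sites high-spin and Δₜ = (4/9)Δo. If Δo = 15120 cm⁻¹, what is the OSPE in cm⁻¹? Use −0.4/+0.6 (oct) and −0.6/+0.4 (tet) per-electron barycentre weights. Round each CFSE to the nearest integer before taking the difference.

-2016

In an octahedral site d⁶ (HS) is t2g^4 e_g^2, giving CFSE(oct) = -0.4Δo = -6048 cm⁻¹.
In a tetrahedral site the filling is e^3 t2^3: CFSE(tet) = -0.6Δₜ = -0.6 × (4/9)(15120) = -4032 cm⁻¹.
Subtracting, OSPE = -6048 − (-4032) = -2016 cm⁻¹.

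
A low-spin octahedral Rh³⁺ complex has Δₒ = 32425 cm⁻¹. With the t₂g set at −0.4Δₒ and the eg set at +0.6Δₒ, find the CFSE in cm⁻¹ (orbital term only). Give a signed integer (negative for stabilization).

Rh³⁺: group 9, so d-count = 9 − 3 = 6.
Electron filling gives t₂g⁶ eg⁰.
The orbital stabilization is -2.4Δₒ = -2.4 × 32425 = -77820 cm⁻¹.

-77820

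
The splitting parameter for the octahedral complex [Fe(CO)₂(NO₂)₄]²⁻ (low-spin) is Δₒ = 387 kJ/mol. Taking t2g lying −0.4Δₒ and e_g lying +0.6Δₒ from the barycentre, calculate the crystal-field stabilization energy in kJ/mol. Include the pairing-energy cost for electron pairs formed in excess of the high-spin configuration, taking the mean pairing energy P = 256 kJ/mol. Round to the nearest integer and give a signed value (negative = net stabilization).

Ligand charges: 2×(+0) from CO and 4×(-1) from NO₂⁻ sum to -4; with overall charge -2, Fe is +2.
Group 8 minus oxidation state +2 gives a d⁶ configuration for Fe²⁺.
Electron filling gives t2g^6 e_g^0.
Orbital CFSE = 6(-0.4) + 0(0.6) = -2.4Δₒ = -2.4 × 387 = -929 kJ/mol.
Pairing penalty: 3 pairs vs 1 in the high-spin reference → 2 extra × P = 512 kJ/mol.
Overall CFSE = -929 + 512 = -417 kJ/mol.

-417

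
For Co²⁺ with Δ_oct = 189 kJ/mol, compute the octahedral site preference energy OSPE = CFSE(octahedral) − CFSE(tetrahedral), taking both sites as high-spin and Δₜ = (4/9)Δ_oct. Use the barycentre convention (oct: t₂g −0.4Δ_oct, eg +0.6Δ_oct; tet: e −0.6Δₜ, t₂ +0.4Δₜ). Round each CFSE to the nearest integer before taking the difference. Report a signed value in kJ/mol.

-50

Co²⁺: group 9, so d-count = 9 − 2 = 7.
Octahedral high-spin t2g^5 e_g^2: CFSE = -0.8 × 189 = -151 kJ/mol.
In a tetrahedral site the filling is e^4 t2^3: CFSE(tet) = -1.2Δₜ = -1.2 × (4/9)(189) = -101 kJ/mol.
Subtracting, OSPE = -151 − (-101) = -50 kJ/mol.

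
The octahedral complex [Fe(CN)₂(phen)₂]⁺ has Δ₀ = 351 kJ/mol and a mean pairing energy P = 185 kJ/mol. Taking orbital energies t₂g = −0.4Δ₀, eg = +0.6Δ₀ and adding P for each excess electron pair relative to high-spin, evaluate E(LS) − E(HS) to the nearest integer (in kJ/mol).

-332

Ligand charges: 2×(-1) from CN⁻ and 2×(+0) from phen sum to -2; with overall charge +1, Fe is +3.
Fe is in group 8, so Fe³⁺ is d⁵ (8 − 3 = 5).
High-spin: t₂g³ eg², CFSE = 0.0Δ₀ = 0 kJ/mol.
For low-spin the configuration is t₂g⁵ eg⁰: orbital energy -2.0 × 351 = -702 kJ/mol, and 2 additional pairs relative to high-spin add 370 kJ/mol, giving -332 kJ/mol.
The difference is -332 − (0) = -332 kJ/mol, so low-spin lies lower.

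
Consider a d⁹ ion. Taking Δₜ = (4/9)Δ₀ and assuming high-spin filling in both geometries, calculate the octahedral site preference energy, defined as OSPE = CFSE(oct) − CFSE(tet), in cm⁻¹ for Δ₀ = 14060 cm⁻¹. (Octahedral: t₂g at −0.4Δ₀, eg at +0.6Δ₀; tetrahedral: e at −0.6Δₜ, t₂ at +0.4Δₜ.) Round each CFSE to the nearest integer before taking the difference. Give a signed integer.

-5936

In an octahedral site d⁹ (HS) is t₂g⁶ eg³, giving CFSE(oct) = -0.6Δ₀ = -8436 cm⁻¹.
Tetrahedral e⁴ t₂⁵ gives -0.4Δₜ = -0.4 × (4/9) × 14060 = -2500 cm⁻¹.
OSPE = CFSE(oct) − CFSE(tet) = -8436 − (-2500) = -5936 cm⁻¹.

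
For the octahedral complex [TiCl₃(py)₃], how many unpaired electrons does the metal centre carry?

1

Ligand charges: 3×(-1) from Cl⁻ and 3×(+0) from py sum to -3; with overall charge +0, Ti is +3.
Group 4 minus oxidation state +3 gives a d¹ configuration for Ti³⁺.
Configuration: t2g^1 e_g^0, giving 1 unpaired electron.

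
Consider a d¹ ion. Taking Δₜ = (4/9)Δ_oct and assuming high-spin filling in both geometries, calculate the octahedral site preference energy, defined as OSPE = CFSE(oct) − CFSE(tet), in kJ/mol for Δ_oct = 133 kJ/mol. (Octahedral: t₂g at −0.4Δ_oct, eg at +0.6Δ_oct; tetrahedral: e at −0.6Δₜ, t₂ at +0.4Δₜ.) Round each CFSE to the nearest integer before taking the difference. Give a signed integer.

In an octahedral site d¹ (HS) is t₂g¹ eg⁰, giving CFSE(oct) = -0.4Δ_oct = -53 kJ/mol.
Tetrahedral: e¹ t₂⁰, CFSE = 1(−0.6) + 0(+0.4) = -0.6Δₜ = -0.6 × (4/9) × 133 = -35 kJ/mol.
Subtracting, OSPE = -53 − (-35) = -18 kJ/mol.

-18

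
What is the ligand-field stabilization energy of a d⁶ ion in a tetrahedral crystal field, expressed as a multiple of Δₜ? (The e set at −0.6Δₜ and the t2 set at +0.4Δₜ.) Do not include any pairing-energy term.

-0.6 Δₜ

Tetrahedral splitting is small, so the complex is high-spin.
Configuration: e^3 t2^3.
CFSE = 3(-0.6Δₜ) + 3(0.4Δₜ) = -1.8Δₜ + 1.2Δₜ = -0.6Δₜ.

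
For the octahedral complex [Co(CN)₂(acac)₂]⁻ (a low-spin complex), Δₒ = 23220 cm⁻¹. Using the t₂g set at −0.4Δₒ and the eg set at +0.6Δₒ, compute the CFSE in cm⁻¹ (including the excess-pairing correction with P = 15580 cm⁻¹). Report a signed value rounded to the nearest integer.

Ligand charges: 2×(-1) from CN⁻ and 2×(-1) from acac⁻ sum to -4; with overall charge -1, Co is +3.
Co sits in group 9; removing 3 electrons leaves Co³⁺ with 9 − 3 = 6 d electrons.
Electron filling gives t₂g⁶ eg⁰.
CFSE(orbital) = 6×(-0.4Δₒ) + 0×(0.6Δₒ) = -2.4Δₒ; with Δₒ = 23220 cm⁻¹ that is -55728 cm⁻¹.
High-spin d⁶ would be t₂g⁴ eg² with 1 pair; low-spin has 3, so 2 excess pairs cost +2P = +31160 cm⁻¹.
Net CFSE = -55728 + 31160 = -24568 cm⁻¹.

-24568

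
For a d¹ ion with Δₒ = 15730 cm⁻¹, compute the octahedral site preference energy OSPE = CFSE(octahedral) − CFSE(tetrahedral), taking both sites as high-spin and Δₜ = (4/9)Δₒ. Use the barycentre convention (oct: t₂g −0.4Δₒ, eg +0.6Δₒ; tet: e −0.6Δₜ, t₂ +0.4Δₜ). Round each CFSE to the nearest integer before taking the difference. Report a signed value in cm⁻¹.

In an octahedral site d¹ (HS) is t₂g¹ eg⁰, giving CFSE(oct) = -0.4Δₒ = -6292 cm⁻¹.
Tetrahedral: e¹ t₂⁰, CFSE = 1(−0.6) + 0(+0.4) = -0.6Δₜ = -0.6 × (4/9) × 15730 = -4195 cm⁻¹.
OSPE = -6292 − (-4195) = -2097 cm⁻¹.

-2097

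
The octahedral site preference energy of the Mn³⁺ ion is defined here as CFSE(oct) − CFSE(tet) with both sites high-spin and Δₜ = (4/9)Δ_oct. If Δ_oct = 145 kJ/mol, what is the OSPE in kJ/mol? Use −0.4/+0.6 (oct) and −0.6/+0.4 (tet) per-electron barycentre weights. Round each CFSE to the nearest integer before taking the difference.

Group 7 minus oxidation state +3 gives a d⁴ configuration for Mn³⁺.
Octahedral (high-spin): t₂g³ eg¹, CFSE = 3(−0.4) + 1(+0.6) = -0.6Δ_oct = -0.6 × 145 = -87 kJ/mol.
Tetrahedral e² t₂² gives -0.4Δₜ = -0.4 × (4/9) × 145 = -26 kJ/mol.
Subtracting, OSPE = -87 − (-26) = -61 kJ/mol.

-61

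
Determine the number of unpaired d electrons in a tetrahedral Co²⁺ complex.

Group 9 minus oxidation state +2 gives a d⁷ configuration for Co²⁺.
With tetrahedral geometry the complex is necessarily high-spin.
Configuration: e⁴ t₂³, giving 3 unpaired electrons.

3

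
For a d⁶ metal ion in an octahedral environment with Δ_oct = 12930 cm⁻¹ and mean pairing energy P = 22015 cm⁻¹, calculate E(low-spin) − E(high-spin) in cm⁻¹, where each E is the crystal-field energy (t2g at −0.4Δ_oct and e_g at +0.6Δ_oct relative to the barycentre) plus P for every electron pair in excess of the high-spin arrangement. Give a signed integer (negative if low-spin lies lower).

18170

High-spin d⁶ fills as t2g^4 e_g^2 with CFSE 4(−0.4) + 2(+0.6) = -0.4Δ_oct = -5172 cm⁻¹.
Low-spin t2g^6 e_g^0 gives -2.4Δ_oct = -31032 cm⁻¹, but forming 2 extra pairs costs 2P = 44030 cm⁻¹, so E(LS) = -31032 + 44030 = 12998 cm⁻¹.
E(LS) − E(HS) = 12998 − (-5172) = 18170 cm⁻¹.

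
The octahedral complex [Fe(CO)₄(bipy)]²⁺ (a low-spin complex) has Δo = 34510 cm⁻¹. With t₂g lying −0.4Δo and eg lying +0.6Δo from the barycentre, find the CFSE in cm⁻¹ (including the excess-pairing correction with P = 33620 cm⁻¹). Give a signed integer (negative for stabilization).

Ligand charges: 4×(+0) from CO and 1×(+0) from bipy sum to +0; with overall charge +2, Fe is +2.
Fe sits in group 8; removing 2 electrons leaves Fe²⁺ with 8 − 2 = 6 d electrons.
Configuration: t₂g⁶ eg⁰.
The orbital stabilization is -2.4Δo = -2.4 × 34510 = -82824 cm⁻¹.
Relative to high-spin t₂g⁴ eg² (1 paired), the low-spin configuration has 2 additional pairs, contributing +2 × 33620 = +67240 cm⁻¹.
Net CFSE = -82824 + 67240 = -15584 cm⁻¹.

-15584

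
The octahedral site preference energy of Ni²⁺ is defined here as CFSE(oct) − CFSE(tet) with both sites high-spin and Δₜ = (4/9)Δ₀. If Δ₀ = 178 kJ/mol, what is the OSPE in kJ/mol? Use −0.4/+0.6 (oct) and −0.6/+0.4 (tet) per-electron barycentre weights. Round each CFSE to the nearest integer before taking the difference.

-151

Group 10 minus oxidation state +2 gives a d⁸ configuration for Ni²⁺.
Octahedral high-spin t2g^6 e_g^2: CFSE = -1.2 × 178 = -214 kJ/mol.
In a tetrahedral site the filling is e^4 t2^4: CFSE(tet) = -0.8Δₜ = -0.8 × (4/9)(178) = -63 kJ/mol.
OSPE = CFSE(oct) − CFSE(tet) = -214 − (-63) = -151 kJ/mol.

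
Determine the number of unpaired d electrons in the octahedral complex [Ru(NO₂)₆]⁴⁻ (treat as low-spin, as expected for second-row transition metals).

Each NO₂⁻ contributes -1; 6 × (-1) = -6. With overall charge -4, Ru is in the +2 oxidation state.
Group 8 minus oxidation state +2 gives a d⁶ configuration for Ru²⁺.
Configuration: t₂g⁶ eg⁰, giving 0 unpaired electrons.

0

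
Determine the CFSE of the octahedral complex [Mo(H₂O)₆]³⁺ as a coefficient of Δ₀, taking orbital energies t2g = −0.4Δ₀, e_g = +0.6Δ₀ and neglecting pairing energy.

H₂O is neutral, so the +3 overall charge sits on Mo: oxidation state +3.
Mo is in group 6, so Mo³⁺ is d³ (6 − 3 = 3).
Configuration: t2g^3 e_g^0.
CFSE = 3(-0.4Δ₀) + 0(0.6Δ₀) = -1.2Δ₀ + 0.0Δ₀ = -1.2Δ₀.

-1.2 Δ₀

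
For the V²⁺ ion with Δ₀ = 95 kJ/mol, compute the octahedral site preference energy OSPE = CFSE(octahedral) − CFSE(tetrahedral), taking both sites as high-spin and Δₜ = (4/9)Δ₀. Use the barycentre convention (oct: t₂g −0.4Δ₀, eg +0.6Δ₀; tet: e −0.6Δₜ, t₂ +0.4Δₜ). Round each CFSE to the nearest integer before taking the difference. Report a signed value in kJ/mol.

V sits in group 5; removing 2 electrons leaves V²⁺ with 5 − 2 = 3 d electrons.
Octahedral high-spin t₂g³ eg⁰: CFSE = -1.2 × 95 = -114 kJ/mol.
In a tetrahedral site the filling is e² t₂¹: CFSE(tet) = -0.8Δₜ = -0.8 × (4/9)(95) = -34 kJ/mol.
OSPE = CFSE(oct) − CFSE(tet) = -114 − (-34) = -80 kJ/mol.

-80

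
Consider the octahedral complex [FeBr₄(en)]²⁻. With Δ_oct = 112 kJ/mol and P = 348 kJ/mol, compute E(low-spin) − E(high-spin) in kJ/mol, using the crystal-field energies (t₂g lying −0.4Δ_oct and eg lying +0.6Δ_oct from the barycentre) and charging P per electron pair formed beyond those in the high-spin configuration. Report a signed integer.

472

Ligand charges: 4×(-1) from Br⁻ and 1×(+0) from en sum to -4; with overall charge -2, Fe is +2.
Fe sits in group 8; removing 2 electrons leaves Fe²⁺ with 8 − 2 = 6 d electrons.
In the high-spin limit (t₂g⁴ eg²) the orbital term is -0.4Δ_oct = -45 kJ/mol, with no excess pairing.
For low-spin the configuration is t₂g⁶ eg⁰: orbital energy -2.4 × 112 = -269 kJ/mol, and 2 additional pairs relative to high-spin add 696 kJ/mol, giving 427 kJ/mol.
The difference is 427 − (-45) = 472 kJ/mol, so high-spin lies lower.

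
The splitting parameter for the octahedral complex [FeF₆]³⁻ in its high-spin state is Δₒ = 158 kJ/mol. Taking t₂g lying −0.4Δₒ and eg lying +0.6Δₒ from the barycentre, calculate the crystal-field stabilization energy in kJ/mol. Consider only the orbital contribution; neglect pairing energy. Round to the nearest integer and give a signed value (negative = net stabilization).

Each F⁻ contributes -1; 6 × (-1) = -6. With overall charge -3, Fe is in the +3 oxidation state.
Group 8 minus oxidation state +3 gives a d⁵ configuration for Fe³⁺.
The d⁵ electrons fill as t₂g³ eg².
The orbital stabilization is 0.0Δₒ = 0.0 × 158 = 0 kJ/mol.

0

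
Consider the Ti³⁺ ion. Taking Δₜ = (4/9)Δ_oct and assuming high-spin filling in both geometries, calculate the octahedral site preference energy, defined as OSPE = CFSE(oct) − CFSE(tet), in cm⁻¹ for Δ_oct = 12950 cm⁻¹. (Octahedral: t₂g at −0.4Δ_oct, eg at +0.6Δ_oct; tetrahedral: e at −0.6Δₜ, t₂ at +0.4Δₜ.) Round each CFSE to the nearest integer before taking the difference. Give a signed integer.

-1727

Group 4 minus oxidation state +3 gives a d¹ configuration for Ti³⁺.
In an octahedral site d¹ (HS) is t₂g¹ eg⁰, giving CFSE(oct) = -0.4Δ_oct = -5180 cm⁻¹.
Tetrahedral e¹ t₂⁰ gives -0.6Δₜ = -0.6 × (4/9) × 12950 = -3453 cm⁻¹.
OSPE = -5180 − (-3453) = -1727 cm⁻¹.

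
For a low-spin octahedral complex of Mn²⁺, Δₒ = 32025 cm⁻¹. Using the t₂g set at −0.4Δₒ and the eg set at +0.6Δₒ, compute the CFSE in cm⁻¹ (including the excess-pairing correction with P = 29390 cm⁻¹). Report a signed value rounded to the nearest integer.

-5270

Mn sits in group 7; removing 2 electrons leaves Mn²⁺ with 7 − 2 = 5 d electrons.
Configuration: t₂g⁵ eg⁰.
The orbital stabilization is -2.0Δₒ = -2.0 × 32025 = -64050 cm⁻¹.
Relative to high-spin t₂g³ eg² (0 paired), the low-spin configuration has 2 additional pairs, contributing +2 × 29390 = +58780 cm⁻¹.
Overall CFSE = -64050 + 58780 = -5270 cm⁻¹.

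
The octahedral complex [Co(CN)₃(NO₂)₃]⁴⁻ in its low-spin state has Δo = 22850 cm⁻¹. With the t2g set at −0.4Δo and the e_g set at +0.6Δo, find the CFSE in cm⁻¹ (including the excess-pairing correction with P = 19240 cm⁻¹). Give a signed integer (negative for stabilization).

-21890

Ligand charges: 3×(-1) from CN⁻ and 3×(-1) from NO₂⁻ sum to -6; with overall charge -4, Co is +2.
Co sits in group 9; removing 2 electrons leaves Co²⁺ with 9 − 2 = 7 d electrons.
Configuration: t2g^6 e_g^1.
CFSE(orbital) = 6×(-0.4Δo) + 1×(0.6Δo) = -1.8Δo; with Δo = 22850 cm⁻¹ that is -41130 cm⁻¹.
High-spin d⁷ would be t2g^5 e_g^2 with 2 pairs; low-spin has 3, so 1 excess pair costs +1P = +19240 cm⁻¹.
Combining: -41130 + 19240 = -21890 cm⁻¹.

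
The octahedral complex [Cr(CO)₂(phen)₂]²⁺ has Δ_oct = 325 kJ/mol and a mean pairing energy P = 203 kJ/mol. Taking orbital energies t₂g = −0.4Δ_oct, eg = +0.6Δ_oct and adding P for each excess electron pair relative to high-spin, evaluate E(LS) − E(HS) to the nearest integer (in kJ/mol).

-122

Ligand charges: 2×(+0) from CO and 2×(+0) from phen sum to +0; with overall charge +2, Cr is +2.
Cr is in group 6, so Cr²⁺ is d⁴ (6 − 2 = 4).
In the high-spin limit (t₂g³ eg¹) the orbital term is -0.6Δ_oct = -195 kJ/mol, with no excess pairing.
Low-spin t₂g⁴ eg⁰ gives -1.6Δ_oct = -520 kJ/mol, but forming 1 extra pair costs 1P = 203 kJ/mol, so E(LS) = -520 + 203 = -317 kJ/mol.
Thus E(LS) − E(HS) = -122 kJ/mol.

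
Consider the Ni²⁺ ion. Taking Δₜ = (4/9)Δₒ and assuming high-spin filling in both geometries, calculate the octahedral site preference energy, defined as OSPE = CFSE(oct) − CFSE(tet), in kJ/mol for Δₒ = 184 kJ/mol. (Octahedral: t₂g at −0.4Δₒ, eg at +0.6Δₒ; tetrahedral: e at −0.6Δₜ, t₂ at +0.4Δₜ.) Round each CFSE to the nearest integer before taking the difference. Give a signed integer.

Ni is in group 10, so Ni²⁺ is d⁸ (10 − 2 = 8).
Octahedral high-spin t2g^6 e_g^2: CFSE = -1.2 × 184 = -221 kJ/mol.
In a tetrahedral site the filling is e^4 t2^4: CFSE(tet) = -0.8Δₜ = -0.8 × (4/9)(184) = -65 kJ/mol.
OSPE = CFSE(oct) − CFSE(tet) = -221 − (-65) = -156 kJ/mol.

-156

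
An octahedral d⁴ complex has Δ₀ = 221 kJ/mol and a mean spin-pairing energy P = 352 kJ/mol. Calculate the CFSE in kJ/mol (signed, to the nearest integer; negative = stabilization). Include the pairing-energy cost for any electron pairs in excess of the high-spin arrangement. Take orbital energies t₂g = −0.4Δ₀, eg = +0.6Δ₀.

-133

Δ₀ < P, so pairing is avoided: the ground state is high-spin.
Filling d⁴ accordingly: t₂g³ eg¹.
Orbital CFSE = -0.6Δ₀ = -0.6 × 221 = -133 kJ/mol.
High-spin has no excess pairs, so no pairing correction applies.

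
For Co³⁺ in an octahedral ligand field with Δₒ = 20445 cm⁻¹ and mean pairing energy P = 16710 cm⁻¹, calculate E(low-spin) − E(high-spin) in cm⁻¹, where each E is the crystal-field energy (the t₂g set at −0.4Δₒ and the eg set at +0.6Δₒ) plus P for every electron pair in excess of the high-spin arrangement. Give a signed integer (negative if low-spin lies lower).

Co is in group 9, so Co³⁺ is d⁶ (9 − 3 = 6).
High-spin d⁶ fills as t₂g⁴ eg² with CFSE 4(−0.4) + 2(+0.6) = -0.4Δₒ = -8178 cm⁻¹.
Low-spin: t₂g⁶ eg⁰, orbital CFSE = -2.4Δₒ = -49068 cm⁻¹; plus 2 excess pairs × P = +33420 cm⁻¹; total -15648 cm⁻¹.
Thus E(LS) − E(HS) = -7470 cm⁻¹.

-7470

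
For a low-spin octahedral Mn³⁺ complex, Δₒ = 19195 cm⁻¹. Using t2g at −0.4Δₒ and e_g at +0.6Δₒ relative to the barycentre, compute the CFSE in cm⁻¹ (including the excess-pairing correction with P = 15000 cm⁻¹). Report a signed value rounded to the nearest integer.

Group 7 minus oxidation state +3 gives a d⁴ configuration for Mn³⁺.
Electron filling gives t2g^4 e_g^0.
The orbital stabilization is -1.6Δₒ = -1.6 × 19195 = -30712 cm⁻¹.
Relative to high-spin t2g^3 e_g^1 (0 paired), the low-spin configuration has 1 additional pair, contributing +1 × 15000 = +15000 cm⁻¹.
Overall CFSE = -30712 + 15000 = -15712 cm⁻¹.

-15712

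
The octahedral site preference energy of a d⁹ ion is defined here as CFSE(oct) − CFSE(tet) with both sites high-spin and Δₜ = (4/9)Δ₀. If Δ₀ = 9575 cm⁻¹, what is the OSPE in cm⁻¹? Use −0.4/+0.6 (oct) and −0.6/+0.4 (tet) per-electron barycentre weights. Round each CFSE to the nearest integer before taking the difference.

-4043

In an octahedral site d⁹ (HS) is t2g^6 e_g^3, giving CFSE(oct) = -0.6Δ₀ = -5745 cm⁻¹.
Tetrahedral: e^4 t2^5, CFSE = 4(−0.6) + 5(+0.4) = -0.4Δₜ = -0.4 × (4/9) × 9575 = -1702 cm⁻¹.
OSPE = CFSE(oct) − CFSE(tet) = -5745 − (-1702) = -4043 cm⁻¹.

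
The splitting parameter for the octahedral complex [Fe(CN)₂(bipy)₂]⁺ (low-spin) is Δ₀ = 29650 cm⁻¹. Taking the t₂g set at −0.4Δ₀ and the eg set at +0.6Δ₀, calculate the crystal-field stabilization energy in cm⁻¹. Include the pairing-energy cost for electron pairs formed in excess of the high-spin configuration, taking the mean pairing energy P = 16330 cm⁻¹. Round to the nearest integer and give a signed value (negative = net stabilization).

Ligand charges: 2×(-1) from CN⁻ and 2×(+0) from bipy sum to -2; with overall charge +1, Fe is +3.
Group 8 minus oxidation state +3 gives a d⁵ configuration for Fe³⁺.
Electron filling gives t₂g⁵ eg⁰.
CFSE(orbital) = 5×(-0.4Δ₀) + 0×(0.6Δ₀) = -2.0Δ₀; with Δ₀ = 29650 cm⁻¹ that is -59300 cm⁻¹.
High-spin d⁵ would be t₂g³ eg² with 0 pairs; low-spin has 2, so 2 excess pairs cost +2P = +32660 cm⁻¹.
Net CFSE = -59300 + 32660 = -26640 cm⁻¹.

-26640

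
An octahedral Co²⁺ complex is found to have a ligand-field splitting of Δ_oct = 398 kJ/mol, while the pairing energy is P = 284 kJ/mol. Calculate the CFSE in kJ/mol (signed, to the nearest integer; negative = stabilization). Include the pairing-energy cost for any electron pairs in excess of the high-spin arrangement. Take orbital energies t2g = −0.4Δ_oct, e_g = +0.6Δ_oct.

Co²⁺: group 9, so d-count = 9 − 2 = 7.
Δ_oct > P, so pairing is preferred: the ground state is low-spin.
Filling d⁷ accordingly: t2g^6 e_g^1.
Orbital CFSE = -1.8Δ_oct = -1.8 × 398 = -716 kJ/mol.
Excess pairs vs high-spin: 3 − 2 = 1; pairing cost = +284 kJ/mol.
Net CFSE = -716 + 284 = -432 kJ/mol.

-432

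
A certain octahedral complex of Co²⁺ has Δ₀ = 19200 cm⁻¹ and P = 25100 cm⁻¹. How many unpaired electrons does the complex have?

3

Group 9 minus oxidation state +2 gives a d⁷ configuration for Co²⁺.
Δ₀ < P, so pairing is avoided: the ground state is high-spin.
That gives t2g^5 e_g^2.
Unpaired electrons: 3.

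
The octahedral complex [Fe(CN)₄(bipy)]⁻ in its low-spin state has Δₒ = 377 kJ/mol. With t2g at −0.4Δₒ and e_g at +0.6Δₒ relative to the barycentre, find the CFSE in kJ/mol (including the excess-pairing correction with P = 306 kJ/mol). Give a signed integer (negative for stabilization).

Ligand charges: 4×(-1) from CN⁻ and 1×(+0) from bipy sum to -4; with overall charge -1, Fe is +3.
Fe³⁺: group 8, so d-count = 8 − 3 = 5.
Configuration: t2g^5 e_g^0.
CFSE(orbital) = 5×(-0.4Δₒ) + 0×(0.6Δₒ) = -2.0Δₒ; with Δₒ = 377 kJ/mol that is -754 kJ/mol.
High-spin d⁵ would be t2g^3 e_g^2 with 0 pairs; low-spin has 2, so 2 excess pairs cost +2P = +612 kJ/mol.
Combining: -754 + 612 = -142 kJ/mol.

-142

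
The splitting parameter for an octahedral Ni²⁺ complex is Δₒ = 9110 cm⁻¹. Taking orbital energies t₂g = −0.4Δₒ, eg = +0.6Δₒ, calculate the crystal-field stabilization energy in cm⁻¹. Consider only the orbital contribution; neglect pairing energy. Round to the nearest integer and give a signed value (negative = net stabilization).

Ni²⁺: group 10, so d-count = 10 − 2 = 8.
For octahedral d⁸ the high- and low-spin configurations coincide.
Configuration: t₂g⁶ eg².
Orbital CFSE = 6(-0.4) + 2(0.6) = -1.2Δₒ = -1.2 × 9110 = -10932 cm⁻¹.

-10932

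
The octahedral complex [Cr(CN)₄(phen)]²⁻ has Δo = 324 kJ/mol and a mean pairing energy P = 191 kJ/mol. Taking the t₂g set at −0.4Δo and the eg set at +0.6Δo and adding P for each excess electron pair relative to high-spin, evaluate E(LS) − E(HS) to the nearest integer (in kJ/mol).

Ligand charges: 4×(-1) from CN⁻ and 1×(+0) from phen sum to -4; with overall charge -2, Cr is +2.
Group 6 minus oxidation state +2 gives a d⁴ configuration for Cr²⁺.
High-spin: t₂g³ eg¹, CFSE = -0.6Δo = -194 kJ/mol.
Low-spin: t₂g⁴ eg⁰, orbital CFSE = -1.6Δo = -518 kJ/mol; plus 1 excess pair × P = +191 kJ/mol; total -327 kJ/mol.
E(LS) − E(HS) = -327 − (-194) = -133 kJ/mol.

-133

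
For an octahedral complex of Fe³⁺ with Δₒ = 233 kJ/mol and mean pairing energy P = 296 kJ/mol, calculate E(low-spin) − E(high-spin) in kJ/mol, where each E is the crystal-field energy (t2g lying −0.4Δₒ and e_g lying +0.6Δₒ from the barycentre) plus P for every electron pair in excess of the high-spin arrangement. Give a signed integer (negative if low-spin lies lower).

126

Fe is in group 8, so Fe³⁺ is d⁵ (8 − 3 = 5).
High-spin d⁵ fills as t2g^3 e_g^2 with CFSE 3(−0.4) + 2(+0.6) = 0.0Δₒ = 0 kJ/mol.
For low-spin the configuration is t2g^5 e_g^0: orbital energy -2.0 × 233 = -466 kJ/mol, and 2 additional pairs relative to high-spin add 592 kJ/mol, giving 126 kJ/mol.
E(LS) − E(HS) = 126 − (0) = 126 kJ/mol.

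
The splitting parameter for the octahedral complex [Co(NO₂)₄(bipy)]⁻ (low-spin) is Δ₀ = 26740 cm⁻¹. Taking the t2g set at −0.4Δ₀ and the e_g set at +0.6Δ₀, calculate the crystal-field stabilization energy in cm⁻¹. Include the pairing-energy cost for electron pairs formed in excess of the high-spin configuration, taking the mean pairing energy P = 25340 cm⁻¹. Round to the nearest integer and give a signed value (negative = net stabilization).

Ligand charges: 4×(-1) from NO₂⁻ and 1×(+0) from bipy sum to -4; with overall charge -1, Co is +3.
Co is in group 9, so Co³⁺ is d⁶ (9 − 3 = 6).
The d⁶ electrons fill as t2g^6 e_g^0.
The orbital stabilization is -2.4Δ₀ = -2.4 × 26740 = -64176 cm⁻¹.
High-spin d⁶ would be t2g^4 e_g^2 with 1 pair; low-spin has 3, so 2 excess pairs cost +2P = +50680 cm⁻¹.
Net CFSE = -64176 + 50680 = -13496 cm⁻¹.

-13496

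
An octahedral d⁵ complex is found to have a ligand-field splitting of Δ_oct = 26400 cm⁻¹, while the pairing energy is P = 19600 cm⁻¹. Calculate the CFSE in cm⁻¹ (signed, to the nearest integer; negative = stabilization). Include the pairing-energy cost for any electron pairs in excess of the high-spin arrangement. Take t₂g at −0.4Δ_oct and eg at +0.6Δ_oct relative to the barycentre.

-13600

Δ_oct > P, so pairing is preferred: the ground state is low-spin.
That gives t₂g⁵ eg⁰.
Orbital CFSE = -2.0Δ_oct = -2.0 × 26400 = -52800 cm⁻¹.
Excess pairs vs high-spin: 2 − 0 = 2; pairing cost = +39200 cm⁻¹.
Net CFSE = -52800 + 39200 = -13600 cm⁻¹.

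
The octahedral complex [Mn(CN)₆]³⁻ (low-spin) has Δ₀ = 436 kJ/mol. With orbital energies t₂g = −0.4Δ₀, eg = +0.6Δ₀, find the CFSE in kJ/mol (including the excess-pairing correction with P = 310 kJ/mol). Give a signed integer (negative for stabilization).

-388

Each CN⁻ contributes -1; 6 × (-1) = -6. With overall charge -3, Mn is in the +3 oxidation state.
Group 7 minus oxidation state +3 gives a d⁴ configuration for Mn³⁺.
Configuration: t₂g⁴ eg⁰.
Orbital CFSE = 4(-0.4) + 0(0.6) = -1.6Δ₀ = -1.6 × 436 = -698 kJ/mol.
Relative to high-spin t₂g³ eg¹ (0 paired), the low-spin configuration has 1 additional pair, contributing +1 × 310 = +310 kJ/mol.
Overall CFSE = -698 + 310 = -388 kJ/mol.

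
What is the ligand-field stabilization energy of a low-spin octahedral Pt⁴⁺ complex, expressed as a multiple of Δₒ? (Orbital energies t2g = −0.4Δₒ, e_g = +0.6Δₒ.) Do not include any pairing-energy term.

-2.4 Δₒ

Group 10 minus oxidation state +4 gives a d⁶ configuration for Pt⁴⁺.
Configuration: t2g^6 e_g^0.
CFSE = 6(-0.4Δₒ) + 0(0.6Δₒ) = -2.4Δₒ + 0.0Δₒ = -2.4Δₒ.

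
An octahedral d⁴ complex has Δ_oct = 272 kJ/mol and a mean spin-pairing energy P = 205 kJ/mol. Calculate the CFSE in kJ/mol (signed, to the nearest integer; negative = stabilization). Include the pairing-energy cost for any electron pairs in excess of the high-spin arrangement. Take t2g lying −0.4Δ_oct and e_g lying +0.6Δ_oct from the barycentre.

-230

With Δ_oct > P the complex is low-spin.
Configuration: t2g^4 e_g^0.
Orbital CFSE = -1.6Δ_oct = -1.6 × 272 = -435 kJ/mol.
Excess pairs vs high-spin: 1 − 0 = 1; pairing cost = +205 kJ/mol.
Net CFSE = -435 + 205 = -230 kJ/mol.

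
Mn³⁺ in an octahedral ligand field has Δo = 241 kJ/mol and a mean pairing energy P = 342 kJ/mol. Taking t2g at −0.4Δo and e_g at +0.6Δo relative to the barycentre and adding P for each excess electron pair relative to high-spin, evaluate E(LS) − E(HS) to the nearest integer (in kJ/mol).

101

Mn is in group 7, so Mn³⁺ is d⁴ (7 − 3 = 4).
High-spin: t2g^3 e_g^1, CFSE = -0.6Δo = -145 kJ/mol.
Low-spin: t2g^4 e_g^0, orbital CFSE = -1.6Δo = -386 kJ/mol; plus 1 excess pair × P = +342 kJ/mol; total -44 kJ/mol.
The difference is -44 − (-145) = 101 kJ/mol, so high-spin lies lower.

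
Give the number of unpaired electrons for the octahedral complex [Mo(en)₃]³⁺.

en is neutral, so the +3 overall charge sits on Mo: oxidation state +3.
Mo³⁺: group 6, so d-count = 6 − 3 = 3.
For octahedral d³ the high- and low-spin configurations coincide.
Configuration: t2g^3 e_g^0, giving 3 unpaired electrons.

3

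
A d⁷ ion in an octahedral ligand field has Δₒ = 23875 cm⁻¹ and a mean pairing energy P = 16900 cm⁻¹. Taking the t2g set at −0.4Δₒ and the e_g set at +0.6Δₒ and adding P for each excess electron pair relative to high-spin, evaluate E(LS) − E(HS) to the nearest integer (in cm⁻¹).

-6975

In the high-spin limit (t2g^5 e_g^2) the orbital term is -0.8Δₒ = -19100 cm⁻¹, with no excess pairing.
Low-spin t2g^6 e_g^1 gives -1.8Δₒ = -42975 cm⁻¹, but forming 1 extra pair costs 1P = 16900 cm⁻¹, so E(LS) = -42975 + 16900 = -26075 cm⁻¹.
The difference is -26075 − (-19100) = -6975 cm⁻¹, so low-spin lies lower.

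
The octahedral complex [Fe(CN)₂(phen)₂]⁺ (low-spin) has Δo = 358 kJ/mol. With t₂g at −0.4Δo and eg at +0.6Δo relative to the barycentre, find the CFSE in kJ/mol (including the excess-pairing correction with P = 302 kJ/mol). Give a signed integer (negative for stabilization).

Ligand charges: 2×(-1) from CN⁻ and 2×(+0) from phen sum to -2; with overall charge +1, Fe is +3.
Fe³⁺: group 8, so d-count = 8 − 3 = 5.
The d⁵ electrons fill as t₂g⁵ eg⁰.
Orbital CFSE = 5(-0.4) + 0(0.6) = -2.0Δo = -2.0 × 358 = -716 kJ/mol.
Pairing penalty: 2 pairs vs 0 in the high-spin reference → 2 extra × P = 604 kJ/mol.
Combining: -716 + 604 = -112 kJ/mol.

-112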